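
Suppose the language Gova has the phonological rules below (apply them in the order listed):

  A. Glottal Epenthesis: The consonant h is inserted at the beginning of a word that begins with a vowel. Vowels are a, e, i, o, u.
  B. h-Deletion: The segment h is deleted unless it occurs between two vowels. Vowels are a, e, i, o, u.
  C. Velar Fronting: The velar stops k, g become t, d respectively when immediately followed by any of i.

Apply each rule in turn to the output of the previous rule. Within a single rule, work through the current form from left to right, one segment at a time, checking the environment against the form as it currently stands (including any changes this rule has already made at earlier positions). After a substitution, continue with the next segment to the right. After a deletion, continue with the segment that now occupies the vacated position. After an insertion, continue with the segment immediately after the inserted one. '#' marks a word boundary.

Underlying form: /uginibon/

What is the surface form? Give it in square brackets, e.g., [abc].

A Glottal Epenthesis: [uginibon] → [huginibon]
B h-Deletion: [huginibon] → [uginibon]
C Velar Fronting: [uginibon] → [udinibon]

[udinibon]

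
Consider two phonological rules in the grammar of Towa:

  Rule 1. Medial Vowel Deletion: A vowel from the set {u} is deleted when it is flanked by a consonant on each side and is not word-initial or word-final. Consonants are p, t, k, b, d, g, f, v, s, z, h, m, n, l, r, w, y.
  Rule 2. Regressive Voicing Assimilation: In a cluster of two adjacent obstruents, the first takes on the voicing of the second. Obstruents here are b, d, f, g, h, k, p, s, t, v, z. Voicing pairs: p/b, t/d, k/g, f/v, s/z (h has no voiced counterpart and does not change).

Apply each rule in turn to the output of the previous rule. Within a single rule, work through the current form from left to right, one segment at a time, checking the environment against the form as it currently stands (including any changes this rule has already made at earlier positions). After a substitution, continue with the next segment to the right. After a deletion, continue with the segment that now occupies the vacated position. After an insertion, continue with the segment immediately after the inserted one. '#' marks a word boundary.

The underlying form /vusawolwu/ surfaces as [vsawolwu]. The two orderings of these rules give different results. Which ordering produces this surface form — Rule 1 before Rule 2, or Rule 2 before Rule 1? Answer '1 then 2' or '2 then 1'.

2 then 1

Order 1 then 2:
  1 Medial Vowel Deletion: [vusawolwu] → [vsawolwu]
  2 Regressive Voicing Assimilation: [vsawolwu] → [fsawolwu]
  result: [fsawolwu]
Order 2 then 1:
  2 Regressive Voicing Assimilation: no change — [vusawolwu]
  1 Medial Vowel Deletion: [vusawolwu] → [vsawolwu]
  result: [vsawolwu]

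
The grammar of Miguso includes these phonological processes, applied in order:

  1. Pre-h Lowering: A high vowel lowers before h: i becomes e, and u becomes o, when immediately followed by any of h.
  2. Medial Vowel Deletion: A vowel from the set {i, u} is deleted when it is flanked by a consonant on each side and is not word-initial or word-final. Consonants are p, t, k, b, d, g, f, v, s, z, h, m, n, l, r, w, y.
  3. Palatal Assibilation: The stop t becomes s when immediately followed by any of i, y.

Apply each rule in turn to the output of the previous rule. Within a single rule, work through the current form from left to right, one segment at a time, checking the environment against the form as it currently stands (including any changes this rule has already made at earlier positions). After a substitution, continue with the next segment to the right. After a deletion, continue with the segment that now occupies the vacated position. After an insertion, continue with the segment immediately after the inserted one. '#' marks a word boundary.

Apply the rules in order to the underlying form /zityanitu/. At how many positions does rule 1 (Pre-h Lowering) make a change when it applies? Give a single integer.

0

1 Pre-h Lowering: no change — [zityanitu]
2 Medial Vowel Deletion: [zityanitu] → [ztyantu]
3 Palatal Assibilation: [ztyantu] → [zsyantu]
Rule 1 changed 0 position(s).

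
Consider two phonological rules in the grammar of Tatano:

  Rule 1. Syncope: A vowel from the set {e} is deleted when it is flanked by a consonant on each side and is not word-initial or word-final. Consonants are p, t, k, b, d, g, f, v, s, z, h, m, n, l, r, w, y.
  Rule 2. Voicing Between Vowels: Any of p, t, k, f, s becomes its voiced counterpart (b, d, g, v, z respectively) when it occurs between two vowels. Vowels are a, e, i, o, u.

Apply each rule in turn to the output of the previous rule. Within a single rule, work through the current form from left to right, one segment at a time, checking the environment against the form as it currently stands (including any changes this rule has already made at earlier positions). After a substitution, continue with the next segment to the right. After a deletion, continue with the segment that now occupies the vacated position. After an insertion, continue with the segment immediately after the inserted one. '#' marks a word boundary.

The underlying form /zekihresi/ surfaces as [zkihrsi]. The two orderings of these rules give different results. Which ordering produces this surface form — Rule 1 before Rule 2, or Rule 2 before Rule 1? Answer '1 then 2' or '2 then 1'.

Order 1 then 2:
  1 Syncope: [zekihresi] → [zkihrsi]
  2 Voicing Between Vowels: no change — [zkihrsi]
  result: [zkihrsi]
Order 2 then 1:
  2 Voicing Between Vowels: [zekihresi] → [zegihrezi]
  1 Syncope: [zegihrezi] → [zgihrzi]
  result: [zgihrzi]

1 then 2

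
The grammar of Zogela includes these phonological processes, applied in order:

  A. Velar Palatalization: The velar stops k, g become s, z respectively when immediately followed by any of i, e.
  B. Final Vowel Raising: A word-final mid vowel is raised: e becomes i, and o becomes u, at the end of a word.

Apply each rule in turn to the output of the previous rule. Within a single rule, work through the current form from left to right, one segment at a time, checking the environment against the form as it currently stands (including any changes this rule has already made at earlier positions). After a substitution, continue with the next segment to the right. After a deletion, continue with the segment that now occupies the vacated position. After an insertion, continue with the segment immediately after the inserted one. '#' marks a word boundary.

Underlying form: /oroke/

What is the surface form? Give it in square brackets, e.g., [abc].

[orosi]

A Velar Palatalization: [oroke] → [orose]
B Final Vowel Raising: [orose] → [orosi]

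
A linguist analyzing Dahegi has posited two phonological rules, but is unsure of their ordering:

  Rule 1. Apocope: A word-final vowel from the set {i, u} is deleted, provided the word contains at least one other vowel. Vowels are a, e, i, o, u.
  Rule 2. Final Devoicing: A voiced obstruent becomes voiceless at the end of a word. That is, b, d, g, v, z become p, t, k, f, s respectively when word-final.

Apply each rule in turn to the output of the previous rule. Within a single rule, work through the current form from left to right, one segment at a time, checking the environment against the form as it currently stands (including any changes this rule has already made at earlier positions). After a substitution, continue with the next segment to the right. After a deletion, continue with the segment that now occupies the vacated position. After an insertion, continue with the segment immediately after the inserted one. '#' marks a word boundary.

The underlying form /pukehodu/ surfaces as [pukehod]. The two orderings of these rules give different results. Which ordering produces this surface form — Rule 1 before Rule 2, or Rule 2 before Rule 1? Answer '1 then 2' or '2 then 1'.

Order 1 then 2:
  1 Apocope: [pukehodu] → [pukehod]
  2 Final Devoicing: [pukehod] → [pukehot]
  result: [pukehot]
Order 2 then 1:
  2 Final Devoicing: no change — [pukehodu]
  1 Apocope: [pukehodu] → [pukehod]
  result: [pukehod]

2 then 1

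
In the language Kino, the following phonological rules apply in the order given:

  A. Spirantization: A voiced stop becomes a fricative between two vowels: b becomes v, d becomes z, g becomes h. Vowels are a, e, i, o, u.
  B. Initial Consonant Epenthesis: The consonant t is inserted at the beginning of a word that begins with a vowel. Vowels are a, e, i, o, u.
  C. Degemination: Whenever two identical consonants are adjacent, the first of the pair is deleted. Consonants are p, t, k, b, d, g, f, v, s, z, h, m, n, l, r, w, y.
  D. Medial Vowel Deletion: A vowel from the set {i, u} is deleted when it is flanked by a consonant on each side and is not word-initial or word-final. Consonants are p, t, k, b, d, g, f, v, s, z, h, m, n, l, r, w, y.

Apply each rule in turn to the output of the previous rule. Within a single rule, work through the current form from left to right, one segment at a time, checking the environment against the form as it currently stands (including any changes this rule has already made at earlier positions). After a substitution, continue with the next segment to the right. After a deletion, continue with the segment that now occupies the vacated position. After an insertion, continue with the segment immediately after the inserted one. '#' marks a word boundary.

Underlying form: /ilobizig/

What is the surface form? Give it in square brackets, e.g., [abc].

[tlovzg]

A Spirantization: [ilobizig] → [ilovizig]
B Initial Consonant Epenthesis: [ilovizig] → [tilovizig]
C Degemination: no change — [tilovizig]
D Medial Vowel Deletion: [tilovizig] → [tlovzg]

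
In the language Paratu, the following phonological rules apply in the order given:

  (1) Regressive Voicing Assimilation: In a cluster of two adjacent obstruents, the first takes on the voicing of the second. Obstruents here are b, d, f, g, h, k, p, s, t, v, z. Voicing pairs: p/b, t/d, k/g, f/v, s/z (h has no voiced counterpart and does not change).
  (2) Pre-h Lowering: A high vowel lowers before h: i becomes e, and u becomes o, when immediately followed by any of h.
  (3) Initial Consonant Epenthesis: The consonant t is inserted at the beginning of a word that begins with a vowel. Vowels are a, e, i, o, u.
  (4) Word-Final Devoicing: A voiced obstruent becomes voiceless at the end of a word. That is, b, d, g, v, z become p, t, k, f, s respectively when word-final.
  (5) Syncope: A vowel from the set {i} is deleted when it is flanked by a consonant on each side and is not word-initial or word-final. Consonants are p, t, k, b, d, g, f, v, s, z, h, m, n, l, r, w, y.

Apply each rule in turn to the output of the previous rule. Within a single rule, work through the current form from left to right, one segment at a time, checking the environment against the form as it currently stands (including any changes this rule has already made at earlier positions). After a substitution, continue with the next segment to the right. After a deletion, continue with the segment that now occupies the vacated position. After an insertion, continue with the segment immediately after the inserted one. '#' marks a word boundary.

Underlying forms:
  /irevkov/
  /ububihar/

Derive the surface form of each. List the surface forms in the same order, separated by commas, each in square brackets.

[trefkof], [tububehar]

/irevkov/:
  (1) Regressive Voicing Assimilation: [irevkov] → [irefkov]
  (2) Pre-h Lowering: no change — [irefkov]
  (3) Initial Consonant Epenthesis: [irefkov] → [tirefkov]
  (4) Word-Final Devoicing: [tirefkov] → [tirefkof]
  (5) Syncope: [tirefkof] → [trefkof]
/ububihar/:
  (1) Regressive Voicing Assimilation: no change — [ububihar]
  (2) Pre-h Lowering: [ububihar] → [ububehar]
  (3) Initial Consonant Epenthesis: [ububehar] → [tububehar]
  (4) Word-Final Devoicing: no change — [tububehar]
  (5) Syncope: no change — [tububehar]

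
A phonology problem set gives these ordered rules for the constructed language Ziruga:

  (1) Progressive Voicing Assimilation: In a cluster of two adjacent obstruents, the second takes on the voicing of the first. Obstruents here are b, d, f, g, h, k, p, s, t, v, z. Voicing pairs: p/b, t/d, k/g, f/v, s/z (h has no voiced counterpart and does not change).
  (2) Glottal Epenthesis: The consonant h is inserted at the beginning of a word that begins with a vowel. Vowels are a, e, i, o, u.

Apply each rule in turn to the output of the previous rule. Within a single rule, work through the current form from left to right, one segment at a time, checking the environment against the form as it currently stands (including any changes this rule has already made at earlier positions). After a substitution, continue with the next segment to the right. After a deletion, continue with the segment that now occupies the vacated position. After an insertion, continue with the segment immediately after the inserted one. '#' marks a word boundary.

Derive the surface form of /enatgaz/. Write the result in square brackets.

[henatkaz]

(1) Progressive Voicing Assimilation: [enatgaz] → [enatkaz]
(2) Glottal Epenthesis: [enatkaz] → [henatkaz]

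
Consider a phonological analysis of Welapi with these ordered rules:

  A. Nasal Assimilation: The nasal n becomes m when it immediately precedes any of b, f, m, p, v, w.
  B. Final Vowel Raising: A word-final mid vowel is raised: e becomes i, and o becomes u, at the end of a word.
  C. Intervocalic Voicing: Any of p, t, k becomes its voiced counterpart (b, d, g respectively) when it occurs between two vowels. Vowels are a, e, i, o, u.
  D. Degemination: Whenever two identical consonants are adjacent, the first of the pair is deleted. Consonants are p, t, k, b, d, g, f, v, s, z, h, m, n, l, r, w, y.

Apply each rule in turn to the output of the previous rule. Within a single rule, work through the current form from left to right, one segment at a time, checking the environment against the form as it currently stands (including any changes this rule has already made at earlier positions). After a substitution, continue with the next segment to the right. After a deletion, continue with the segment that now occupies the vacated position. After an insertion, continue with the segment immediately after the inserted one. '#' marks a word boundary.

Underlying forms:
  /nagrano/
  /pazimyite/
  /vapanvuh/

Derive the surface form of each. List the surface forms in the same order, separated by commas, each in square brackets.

[nagranu], [pazimyidi], [vabamvuh]

/nagrano/:
  A Nasal Assimilation: no change — [nagrano]
  B Final Vowel Raising: [nagrano] → [nagranu]
  C Intervocalic Voicing: no change — [nagranu]
  D Degemination: no change — [nagranu]
/pazimyite/:
  A Nasal Assimilation: no change — [pazimyite]
  B Final Vowel Raising: [pazimyite] → [pazimyiti]
  C Intervocalic Voicing: [pazimyiti] → [pazimyidi]
  D Degemination: no change — [pazimyidi]
/vapanvuh/:
  A Nasal Assimilation: [vapanvuh] → [vapamvuh]
  B Final Vowel Raising: no change — [vapamvuh]
  C Intervocalic Voicing: [vapamvuh] → [vabamvuh]
  D Degemination: no change — [vabamvuh]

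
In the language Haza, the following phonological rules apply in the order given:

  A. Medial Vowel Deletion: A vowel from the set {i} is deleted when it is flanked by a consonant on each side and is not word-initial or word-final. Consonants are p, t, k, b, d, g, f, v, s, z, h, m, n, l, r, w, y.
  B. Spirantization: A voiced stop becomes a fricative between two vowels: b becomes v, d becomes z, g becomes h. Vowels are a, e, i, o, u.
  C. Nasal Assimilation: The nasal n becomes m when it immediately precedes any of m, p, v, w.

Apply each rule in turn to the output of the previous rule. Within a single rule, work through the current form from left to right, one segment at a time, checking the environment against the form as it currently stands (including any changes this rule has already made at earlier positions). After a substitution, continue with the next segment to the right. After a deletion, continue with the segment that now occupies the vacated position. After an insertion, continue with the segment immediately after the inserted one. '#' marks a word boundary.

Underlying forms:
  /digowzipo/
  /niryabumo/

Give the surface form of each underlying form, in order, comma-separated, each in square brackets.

[dgowzpo], [nryavumo]

/digowzipo/:
  A Medial Vowel Deletion: [digowzipo] → [dgowzpo]
  B Spirantization: no change — [dgowzpo]
  C Nasal Assimilation: no change — [dgowzpo]
/niryabumo/:
  A Medial Vowel Deletion: [niryabumo] → [nryabumo]
  B Spirantization: [nryabumo] → [nryavumo]
  C Nasal Assimilation: no change — [nryavumo]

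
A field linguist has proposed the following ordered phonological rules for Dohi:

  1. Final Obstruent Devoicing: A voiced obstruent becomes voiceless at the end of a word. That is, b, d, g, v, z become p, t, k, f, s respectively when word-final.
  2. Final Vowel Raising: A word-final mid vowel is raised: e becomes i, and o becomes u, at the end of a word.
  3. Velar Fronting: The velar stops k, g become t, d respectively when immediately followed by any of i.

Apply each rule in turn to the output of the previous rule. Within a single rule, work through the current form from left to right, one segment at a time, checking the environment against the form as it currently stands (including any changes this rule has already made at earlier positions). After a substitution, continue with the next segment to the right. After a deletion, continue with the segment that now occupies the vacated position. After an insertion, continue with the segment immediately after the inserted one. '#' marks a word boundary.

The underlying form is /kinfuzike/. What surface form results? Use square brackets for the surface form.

[tinfuziti]

1 Final Obstruent Devoicing: no change — [kinfuzike]
2 Final Vowel Raising: [kinfuzike] → [kinfuziki]
3 Velar Fronting: [kinfuziki] → [tinfuziti]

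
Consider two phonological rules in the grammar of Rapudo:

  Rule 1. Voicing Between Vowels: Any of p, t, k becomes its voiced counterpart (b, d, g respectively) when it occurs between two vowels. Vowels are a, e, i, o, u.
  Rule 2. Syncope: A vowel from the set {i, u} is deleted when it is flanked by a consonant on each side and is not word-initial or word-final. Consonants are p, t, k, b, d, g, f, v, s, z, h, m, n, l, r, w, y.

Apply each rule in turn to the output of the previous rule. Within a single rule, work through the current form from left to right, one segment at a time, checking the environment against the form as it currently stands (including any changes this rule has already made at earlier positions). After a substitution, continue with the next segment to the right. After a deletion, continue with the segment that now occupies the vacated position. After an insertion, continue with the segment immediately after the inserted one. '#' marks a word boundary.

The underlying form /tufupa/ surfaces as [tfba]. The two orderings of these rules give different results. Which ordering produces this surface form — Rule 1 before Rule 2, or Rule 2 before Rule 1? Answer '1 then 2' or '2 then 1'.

1 then 2

Order 1 then 2:
  1 Voicing Between Vowels: [tufupa] → [tufuba]
  2 Syncope: [tufuba] → [tfba]
  result: [tfba]
Order 2 then 1:
  2 Syncope: [tufupa] → [tfpa]
  1 Voicing Between Vowels: no change — [tfpa]
  result: [tfpa]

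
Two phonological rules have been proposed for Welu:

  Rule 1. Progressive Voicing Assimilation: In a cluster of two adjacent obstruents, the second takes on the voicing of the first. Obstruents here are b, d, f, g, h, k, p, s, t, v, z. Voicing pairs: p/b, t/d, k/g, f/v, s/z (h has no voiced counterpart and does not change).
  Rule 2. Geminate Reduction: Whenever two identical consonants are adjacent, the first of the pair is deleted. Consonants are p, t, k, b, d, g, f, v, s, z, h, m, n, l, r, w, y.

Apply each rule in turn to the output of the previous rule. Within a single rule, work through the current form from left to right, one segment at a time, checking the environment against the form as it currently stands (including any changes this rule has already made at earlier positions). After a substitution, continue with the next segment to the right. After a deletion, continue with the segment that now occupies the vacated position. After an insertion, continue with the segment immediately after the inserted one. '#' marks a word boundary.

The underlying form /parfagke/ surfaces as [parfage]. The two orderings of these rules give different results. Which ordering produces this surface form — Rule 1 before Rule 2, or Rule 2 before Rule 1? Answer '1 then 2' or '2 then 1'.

Order 1 then 2:
  1 Progressive Voicing Assimilation: [parfagke] → [parfagge]
  2 Geminate Reduction: [parfagge] → [parfage]
  result: [parfage]
Order 2 then 1:
  2 Geminate Reduction: no change — [parfagke]
  1 Progressive Voicing Assimilation: [parfagke] → [parfagge]
  result: [parfagge]

1 then 2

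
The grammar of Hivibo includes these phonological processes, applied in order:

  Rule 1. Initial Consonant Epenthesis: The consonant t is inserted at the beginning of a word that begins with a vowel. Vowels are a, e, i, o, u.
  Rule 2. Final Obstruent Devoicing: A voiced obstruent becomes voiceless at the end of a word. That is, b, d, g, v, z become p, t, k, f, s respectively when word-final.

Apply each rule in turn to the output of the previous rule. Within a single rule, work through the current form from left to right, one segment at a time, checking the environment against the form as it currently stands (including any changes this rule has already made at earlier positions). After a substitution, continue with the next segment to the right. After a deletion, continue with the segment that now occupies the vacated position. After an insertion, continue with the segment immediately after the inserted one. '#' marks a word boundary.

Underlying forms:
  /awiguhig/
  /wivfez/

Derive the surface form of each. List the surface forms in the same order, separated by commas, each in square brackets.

[tawiguhik], [wivfes]

/awiguhig/:
  Rule 1 Initial Consonant Epenthesis: [awiguhig] → [tawiguhig]
  Rule 2 Final Obstruent Devoicing: [tawiguhig] → [tawiguhik]
/wivfez/:
  Rule 1 Initial Consonant Epenthesis: no change — [wivfez]
  Rule 2 Final Obstruent Devoicing: [wivfez] → [wivfes]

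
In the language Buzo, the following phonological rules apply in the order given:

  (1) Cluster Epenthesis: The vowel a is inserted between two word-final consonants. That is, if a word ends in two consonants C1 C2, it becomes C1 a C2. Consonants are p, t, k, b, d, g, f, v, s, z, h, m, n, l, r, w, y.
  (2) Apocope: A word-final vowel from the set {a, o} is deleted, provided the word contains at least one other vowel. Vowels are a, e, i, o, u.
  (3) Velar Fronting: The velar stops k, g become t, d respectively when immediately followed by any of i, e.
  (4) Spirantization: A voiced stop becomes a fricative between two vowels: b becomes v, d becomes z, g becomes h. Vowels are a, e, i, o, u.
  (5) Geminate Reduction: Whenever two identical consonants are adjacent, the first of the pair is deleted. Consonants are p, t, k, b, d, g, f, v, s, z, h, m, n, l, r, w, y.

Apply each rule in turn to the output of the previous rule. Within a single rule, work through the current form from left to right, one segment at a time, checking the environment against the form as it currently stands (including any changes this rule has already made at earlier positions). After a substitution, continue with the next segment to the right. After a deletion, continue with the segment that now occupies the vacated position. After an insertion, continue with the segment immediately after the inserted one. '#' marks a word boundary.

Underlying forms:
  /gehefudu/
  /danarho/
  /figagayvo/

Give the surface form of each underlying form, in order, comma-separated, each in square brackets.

[dehefuzu], [danarh], [fihahayv]

/gehefudu/:
  (1) Cluster Epenthesis: no change — [gehefudu]
  (2) Apocope: no change — [gehefudu]
  (3) Velar Fronting: [gehefudu] → [dehefudu]
  (4) Spirantization: [dehefudu] → [dehefuzu]
  (5) Geminate Reduction: no change — [dehefuzu]
/danarho/:
  (1) Cluster Epenthesis: no change — [danarho]
  (2) Apocope: [danarho] → [danarh]
  (3) Velar Fronting: no change — [danarh]
  (4) Spirantization: no change — [danarh]
  (5) Geminate Reduction: no change — [danarh]
/figagayvo/:
  (1) Cluster Epenthesis: no change — [figagayvo]
  (2) Apocope: [figagayvo] → [figagayv]
  (3) Velar Fronting: no change — [figagayv]
  (4) Spirantization: [figagayv] → [fihahayv]
  (5) Geminate Reduction: no change — [fihahayv]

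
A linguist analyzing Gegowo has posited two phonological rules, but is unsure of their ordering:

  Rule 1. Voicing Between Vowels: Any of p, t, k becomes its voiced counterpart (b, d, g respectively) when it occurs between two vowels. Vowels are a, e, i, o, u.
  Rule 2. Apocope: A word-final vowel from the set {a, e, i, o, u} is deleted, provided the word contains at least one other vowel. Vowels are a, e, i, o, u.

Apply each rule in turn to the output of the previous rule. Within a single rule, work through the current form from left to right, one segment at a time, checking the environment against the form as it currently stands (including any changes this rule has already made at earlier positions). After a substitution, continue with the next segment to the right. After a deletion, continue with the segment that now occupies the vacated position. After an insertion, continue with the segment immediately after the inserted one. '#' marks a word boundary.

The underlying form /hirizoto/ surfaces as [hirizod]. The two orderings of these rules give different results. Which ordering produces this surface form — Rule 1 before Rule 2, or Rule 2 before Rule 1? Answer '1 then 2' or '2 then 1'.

Order 1 then 2:
  1 Voicing Between Vowels: [hirizoto] → [hirizodo]
  2 Apocope: [hirizodo] → [hirizod]
  result: [hirizod]
Order 2 then 1:
  2 Apocope: [hirizoto] → [hirizot]
  1 Voicing Between Vowels: no change — [hirizot]
  result: [hirizot]

1 then 2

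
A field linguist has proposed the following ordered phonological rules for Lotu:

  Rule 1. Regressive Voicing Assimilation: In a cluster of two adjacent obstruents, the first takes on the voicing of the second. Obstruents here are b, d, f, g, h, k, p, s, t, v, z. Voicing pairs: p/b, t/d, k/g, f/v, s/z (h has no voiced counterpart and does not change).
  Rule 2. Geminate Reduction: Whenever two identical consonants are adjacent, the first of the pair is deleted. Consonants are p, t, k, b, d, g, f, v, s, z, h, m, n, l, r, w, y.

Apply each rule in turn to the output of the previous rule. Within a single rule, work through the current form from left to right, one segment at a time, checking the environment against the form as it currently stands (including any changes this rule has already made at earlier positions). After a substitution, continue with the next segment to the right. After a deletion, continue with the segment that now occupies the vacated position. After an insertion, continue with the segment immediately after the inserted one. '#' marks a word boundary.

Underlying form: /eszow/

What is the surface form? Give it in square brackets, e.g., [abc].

[ezow]

Rule 1 Regressive Voicing Assimilation: [eszow] → [ezzow]
Rule 2 Geminate Reduction: [ezzow] → [ezow]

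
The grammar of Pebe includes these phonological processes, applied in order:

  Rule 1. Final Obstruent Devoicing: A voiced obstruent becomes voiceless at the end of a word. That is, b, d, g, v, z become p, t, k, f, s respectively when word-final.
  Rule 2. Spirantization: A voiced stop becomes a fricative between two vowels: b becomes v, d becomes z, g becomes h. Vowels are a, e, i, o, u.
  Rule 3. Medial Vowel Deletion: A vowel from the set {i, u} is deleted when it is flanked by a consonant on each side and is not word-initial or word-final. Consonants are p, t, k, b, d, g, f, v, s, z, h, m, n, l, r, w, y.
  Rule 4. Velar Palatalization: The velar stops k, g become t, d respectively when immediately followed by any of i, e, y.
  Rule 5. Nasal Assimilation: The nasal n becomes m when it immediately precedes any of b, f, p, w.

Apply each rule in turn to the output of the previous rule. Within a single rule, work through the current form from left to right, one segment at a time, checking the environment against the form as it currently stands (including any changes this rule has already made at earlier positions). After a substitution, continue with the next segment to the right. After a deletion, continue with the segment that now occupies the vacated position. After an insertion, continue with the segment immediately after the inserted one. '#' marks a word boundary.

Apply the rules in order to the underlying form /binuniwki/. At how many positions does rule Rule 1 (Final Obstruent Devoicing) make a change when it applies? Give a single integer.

0

Rule 1 Final Obstruent Devoicing: no change — [binuniwki]
Rule 2 Spirantization: no change — [binuniwki]
Rule 3 Medial Vowel Deletion: [binuniwki] → [bnnwki]
Rule 4 Velar Palatalization: [bnnwki] → [bnnwti]
Rule 5 Nasal Assimilation: [bnnwti] → [bnmwti]
Rule Rule 1 changed 0 position(s).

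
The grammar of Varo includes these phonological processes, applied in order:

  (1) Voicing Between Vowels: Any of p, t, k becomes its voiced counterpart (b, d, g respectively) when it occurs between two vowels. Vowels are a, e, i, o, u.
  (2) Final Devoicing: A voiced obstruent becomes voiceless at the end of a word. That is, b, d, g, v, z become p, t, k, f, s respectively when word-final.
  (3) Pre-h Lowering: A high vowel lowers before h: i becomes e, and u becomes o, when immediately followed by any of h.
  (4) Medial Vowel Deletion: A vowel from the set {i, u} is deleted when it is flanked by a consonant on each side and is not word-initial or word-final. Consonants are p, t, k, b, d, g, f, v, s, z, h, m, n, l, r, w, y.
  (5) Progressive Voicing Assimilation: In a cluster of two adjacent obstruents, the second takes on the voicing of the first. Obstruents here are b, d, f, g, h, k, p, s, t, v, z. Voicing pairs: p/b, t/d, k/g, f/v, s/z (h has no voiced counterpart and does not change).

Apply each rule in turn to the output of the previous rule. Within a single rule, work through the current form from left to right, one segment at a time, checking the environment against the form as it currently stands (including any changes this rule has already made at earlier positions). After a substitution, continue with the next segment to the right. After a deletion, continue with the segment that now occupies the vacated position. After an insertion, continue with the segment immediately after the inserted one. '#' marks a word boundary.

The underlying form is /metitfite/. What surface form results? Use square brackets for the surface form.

(1) Voicing Between Vowels: [metitfite] → [meditfide]
(2) Final Devoicing: no change — [meditfide]
(3) Pre-h Lowering: no change — [meditfide]
(4) Medial Vowel Deletion: [meditfide] → [medtfde]
(5) Progressive Voicing Assimilation: [medtfde] → [meddvde]

[meddvde]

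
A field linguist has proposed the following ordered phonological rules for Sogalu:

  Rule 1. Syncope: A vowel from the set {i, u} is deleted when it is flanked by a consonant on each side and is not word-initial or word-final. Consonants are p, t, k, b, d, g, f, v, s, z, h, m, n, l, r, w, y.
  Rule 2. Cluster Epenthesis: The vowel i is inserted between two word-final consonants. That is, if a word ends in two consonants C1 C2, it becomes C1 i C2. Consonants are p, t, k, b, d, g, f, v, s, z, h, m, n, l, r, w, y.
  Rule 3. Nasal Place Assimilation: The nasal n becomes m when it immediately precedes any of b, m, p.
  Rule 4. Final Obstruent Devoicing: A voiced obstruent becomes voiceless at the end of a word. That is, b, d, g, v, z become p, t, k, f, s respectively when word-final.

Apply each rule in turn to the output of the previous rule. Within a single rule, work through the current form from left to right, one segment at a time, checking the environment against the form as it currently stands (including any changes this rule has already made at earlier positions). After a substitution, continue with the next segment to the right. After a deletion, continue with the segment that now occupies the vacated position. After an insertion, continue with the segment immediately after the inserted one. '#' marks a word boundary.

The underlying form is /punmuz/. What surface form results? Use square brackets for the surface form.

[pmmis]

Rule 1 Syncope: [punmuz] → [pnmz]
Rule 2 Cluster Epenthesis: [pnmz] → [pnmiz]
Rule 3 Nasal Place Assimilation: [pnmiz] → [pmmiz]
Rule 4 Final Obstruent Devoicing: [pmmiz] → [pmmis]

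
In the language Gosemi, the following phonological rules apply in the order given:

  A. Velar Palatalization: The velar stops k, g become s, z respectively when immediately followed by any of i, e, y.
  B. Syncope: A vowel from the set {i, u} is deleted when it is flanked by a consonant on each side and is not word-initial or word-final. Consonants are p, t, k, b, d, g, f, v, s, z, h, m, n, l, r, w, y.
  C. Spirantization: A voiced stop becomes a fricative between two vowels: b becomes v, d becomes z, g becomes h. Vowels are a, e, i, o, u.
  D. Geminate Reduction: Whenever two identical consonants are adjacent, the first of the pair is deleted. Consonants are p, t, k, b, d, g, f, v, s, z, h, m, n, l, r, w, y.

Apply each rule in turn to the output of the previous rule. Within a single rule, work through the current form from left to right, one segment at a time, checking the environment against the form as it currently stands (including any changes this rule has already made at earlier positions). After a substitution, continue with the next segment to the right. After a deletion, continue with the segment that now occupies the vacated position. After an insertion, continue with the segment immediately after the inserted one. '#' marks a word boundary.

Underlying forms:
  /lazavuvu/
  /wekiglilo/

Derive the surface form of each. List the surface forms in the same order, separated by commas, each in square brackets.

/lazavuvu/:
  A Velar Palatalization: no change — [lazavuvu]
  B Syncope: [lazavuvu] → [lazavvu]
  C Spirantization: no change — [lazavvu]
  D Geminate Reduction: [lazavvu] → [lazavu]
/wekiglilo/:
  A Velar Palatalization: [wekiglilo] → [wesiglilo]
  B Syncope: [wesiglilo] → [wesgllo]
  C Spirantization: no change — [wesgllo]
  D Geminate Reduction: [wesgllo] → [wesglo]

[lazavu], [wesglo]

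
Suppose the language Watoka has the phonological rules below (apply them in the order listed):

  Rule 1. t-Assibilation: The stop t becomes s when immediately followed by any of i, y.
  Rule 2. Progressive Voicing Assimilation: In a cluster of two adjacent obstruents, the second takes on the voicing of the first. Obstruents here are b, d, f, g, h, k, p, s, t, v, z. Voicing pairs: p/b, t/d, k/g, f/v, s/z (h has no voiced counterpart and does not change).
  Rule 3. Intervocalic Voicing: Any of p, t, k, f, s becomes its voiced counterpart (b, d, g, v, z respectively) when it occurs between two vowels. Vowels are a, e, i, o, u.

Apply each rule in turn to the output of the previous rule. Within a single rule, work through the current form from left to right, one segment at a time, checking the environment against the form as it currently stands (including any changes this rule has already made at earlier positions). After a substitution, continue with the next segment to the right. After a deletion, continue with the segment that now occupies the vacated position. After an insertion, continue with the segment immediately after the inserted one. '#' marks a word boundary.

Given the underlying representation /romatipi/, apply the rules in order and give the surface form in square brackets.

Rule 1 t-Assibilation: [romatipi] → [romasipi]
Rule 2 Progressive Voicing Assimilation: no change — [romasipi]
Rule 3 Intervocalic Voicing: [romasipi] → [romazibi]

[romazibi]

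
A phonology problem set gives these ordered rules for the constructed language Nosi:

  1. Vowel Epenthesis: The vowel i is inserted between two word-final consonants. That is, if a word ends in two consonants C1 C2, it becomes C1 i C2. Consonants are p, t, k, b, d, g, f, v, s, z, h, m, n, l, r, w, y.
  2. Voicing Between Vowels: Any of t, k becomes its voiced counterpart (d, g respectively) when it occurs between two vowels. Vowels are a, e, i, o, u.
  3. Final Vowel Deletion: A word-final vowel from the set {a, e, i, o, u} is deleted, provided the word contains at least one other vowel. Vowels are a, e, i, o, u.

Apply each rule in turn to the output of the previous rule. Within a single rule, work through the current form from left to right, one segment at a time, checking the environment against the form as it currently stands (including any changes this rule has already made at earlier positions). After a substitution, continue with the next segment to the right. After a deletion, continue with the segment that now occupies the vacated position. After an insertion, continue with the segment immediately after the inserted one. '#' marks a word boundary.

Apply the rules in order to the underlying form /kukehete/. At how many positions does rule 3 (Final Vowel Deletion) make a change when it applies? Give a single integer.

1 Vowel Epenthesis: no change — [kukehete]
2 Voicing Between Vowels: [kukehete] → [kugehede]
3 Final Vowel Deletion: [kugehede] → [kugehed]
Rule 3 changed 1 position(s).

1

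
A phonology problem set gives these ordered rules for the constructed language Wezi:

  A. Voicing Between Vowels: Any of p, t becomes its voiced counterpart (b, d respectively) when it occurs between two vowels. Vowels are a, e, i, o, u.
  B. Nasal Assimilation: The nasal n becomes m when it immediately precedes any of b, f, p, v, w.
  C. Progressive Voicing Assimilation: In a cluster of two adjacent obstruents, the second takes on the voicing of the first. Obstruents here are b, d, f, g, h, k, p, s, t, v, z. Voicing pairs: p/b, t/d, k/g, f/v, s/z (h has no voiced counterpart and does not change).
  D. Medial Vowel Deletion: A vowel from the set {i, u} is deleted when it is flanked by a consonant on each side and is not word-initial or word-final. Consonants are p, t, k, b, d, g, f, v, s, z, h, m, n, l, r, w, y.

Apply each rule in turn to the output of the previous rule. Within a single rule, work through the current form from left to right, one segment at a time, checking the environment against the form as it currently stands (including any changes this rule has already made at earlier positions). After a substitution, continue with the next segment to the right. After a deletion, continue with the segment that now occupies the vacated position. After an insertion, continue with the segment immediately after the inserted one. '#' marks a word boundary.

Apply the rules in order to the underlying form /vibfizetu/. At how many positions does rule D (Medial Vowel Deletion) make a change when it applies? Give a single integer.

2

A Voicing Between Vowels: [vibfizetu] → [vibfizedu]
B Nasal Assimilation: no change — [vibfizedu]
C Progressive Voicing Assimilation: [vibfizedu] → [vibvizedu]
D Medial Vowel Deletion: [vibvizedu] → [vbvzedu]
Rule D changed 2 position(s).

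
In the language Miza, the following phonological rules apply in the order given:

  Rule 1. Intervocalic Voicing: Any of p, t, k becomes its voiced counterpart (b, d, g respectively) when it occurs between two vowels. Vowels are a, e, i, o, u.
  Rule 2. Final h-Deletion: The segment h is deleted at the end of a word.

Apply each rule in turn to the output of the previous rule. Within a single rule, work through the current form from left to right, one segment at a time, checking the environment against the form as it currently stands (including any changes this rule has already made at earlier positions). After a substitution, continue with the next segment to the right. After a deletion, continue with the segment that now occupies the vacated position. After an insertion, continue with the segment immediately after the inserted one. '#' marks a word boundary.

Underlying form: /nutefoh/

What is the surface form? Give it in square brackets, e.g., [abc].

Rule 1 Intervocalic Voicing: [nutefoh] → [nudefoh]
Rule 2 Final h-Deletion: [nudefoh] → [nudefo]

[nudefo]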